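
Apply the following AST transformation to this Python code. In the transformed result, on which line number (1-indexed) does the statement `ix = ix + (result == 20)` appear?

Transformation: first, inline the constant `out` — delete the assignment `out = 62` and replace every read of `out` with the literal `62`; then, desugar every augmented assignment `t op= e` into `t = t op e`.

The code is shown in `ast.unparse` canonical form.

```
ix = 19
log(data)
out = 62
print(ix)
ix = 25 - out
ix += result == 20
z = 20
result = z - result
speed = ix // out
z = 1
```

Transformed code:
ix = 19
log(data)
print(ix)
ix = 25 - 62
ix = ix + (result == 20)
z = 20
result = z - result
speed = ix // 62
z = 1

5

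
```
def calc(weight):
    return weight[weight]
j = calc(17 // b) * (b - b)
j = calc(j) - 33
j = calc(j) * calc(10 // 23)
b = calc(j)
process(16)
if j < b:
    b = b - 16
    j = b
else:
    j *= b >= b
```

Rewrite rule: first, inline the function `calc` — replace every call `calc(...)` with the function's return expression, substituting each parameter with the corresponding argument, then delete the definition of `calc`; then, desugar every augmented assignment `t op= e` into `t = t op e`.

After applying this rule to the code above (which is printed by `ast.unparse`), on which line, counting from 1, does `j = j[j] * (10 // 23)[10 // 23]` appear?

Transformed code:
j = (17 // b)[17 // b] * (b - b)
j = j[j] - 33
j = j[j] * (10 // 23)[10 // 23]
b = j[j]
process(16)
if j < b:
    b = b - 16
    j = b
else:
    j = j * (b >= b)

3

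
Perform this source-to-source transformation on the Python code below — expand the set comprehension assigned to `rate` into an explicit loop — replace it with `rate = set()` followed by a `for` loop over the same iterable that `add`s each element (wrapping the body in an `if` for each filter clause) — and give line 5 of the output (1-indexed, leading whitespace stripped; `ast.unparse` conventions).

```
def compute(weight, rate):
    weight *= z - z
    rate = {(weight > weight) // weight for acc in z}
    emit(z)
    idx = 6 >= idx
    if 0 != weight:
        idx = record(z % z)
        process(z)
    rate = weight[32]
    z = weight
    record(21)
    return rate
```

Transformed code:
def compute(weight, rate):
    weight *= z - z
    rate = set()
    for acc in z:
        rate.add((weight > weight) // weight)
    emit(z)
    idx = 6 >= idx
    if 0 != weight:
        idx = record(z % z)
        process(z)
    rate = weight[32]
    z = weight
    record(21)
    return rate

rate.add((weight > weight) // weight)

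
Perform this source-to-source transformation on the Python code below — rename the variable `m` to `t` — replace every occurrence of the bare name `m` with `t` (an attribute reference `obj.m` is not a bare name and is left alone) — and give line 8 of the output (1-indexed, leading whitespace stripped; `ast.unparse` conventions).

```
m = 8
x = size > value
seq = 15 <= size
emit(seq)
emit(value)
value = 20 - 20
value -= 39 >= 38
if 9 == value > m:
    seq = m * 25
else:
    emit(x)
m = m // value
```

if 9 == value > t:

Transformed code:
t = 8
x = size > value
seq = 15 <= size
emit(seq)
emit(value)
value = 20 - 20
value -= 39 >= 38
if 9 == value > t:
    seq = t * 25
else:
    emit(x)
t = t // value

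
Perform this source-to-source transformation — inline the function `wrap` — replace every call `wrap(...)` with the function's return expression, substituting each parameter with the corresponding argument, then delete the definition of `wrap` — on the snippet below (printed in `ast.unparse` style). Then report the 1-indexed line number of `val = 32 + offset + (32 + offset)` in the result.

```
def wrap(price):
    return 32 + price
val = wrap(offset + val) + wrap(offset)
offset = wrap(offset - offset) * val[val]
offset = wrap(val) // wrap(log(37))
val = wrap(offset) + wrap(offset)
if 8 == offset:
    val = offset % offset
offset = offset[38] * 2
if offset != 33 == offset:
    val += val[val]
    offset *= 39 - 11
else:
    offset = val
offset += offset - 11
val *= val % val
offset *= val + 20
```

4

Transformed code:
val = 32 + (offset + val) + (32 + offset)
offset = (32 + (offset - offset)) * val[val]
offset = (32 + val) // (32 + log(37))
val = 32 + offset + (32 + offset)
if 8 == offset:
    val = offset % offset
offset = offset[38] * 2
if offset != 33 == offset:
    val += val[val]
    offset *= 39 - 11
else:
    offset = val
offset += offset - 11
val *= val % val
offset *= val + 20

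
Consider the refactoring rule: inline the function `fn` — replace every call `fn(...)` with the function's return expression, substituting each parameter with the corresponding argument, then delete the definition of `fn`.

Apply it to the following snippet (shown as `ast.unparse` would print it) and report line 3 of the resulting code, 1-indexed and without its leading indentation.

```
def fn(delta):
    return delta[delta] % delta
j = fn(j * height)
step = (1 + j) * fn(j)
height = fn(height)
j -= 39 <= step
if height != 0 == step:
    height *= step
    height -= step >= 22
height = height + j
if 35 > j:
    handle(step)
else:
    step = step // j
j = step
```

height = height[height] % height

Transformed code:
j = (j * height)[j * height] % (j * height)
step = (1 + j) * (j[j] % j)
height = height[height] % height
j -= 39 <= step
if height != 0 == step:
    height *= step
    height -= step >= 22
height = height + j
if 35 > j:
    handle(step)
else:
    step = step // j
j = step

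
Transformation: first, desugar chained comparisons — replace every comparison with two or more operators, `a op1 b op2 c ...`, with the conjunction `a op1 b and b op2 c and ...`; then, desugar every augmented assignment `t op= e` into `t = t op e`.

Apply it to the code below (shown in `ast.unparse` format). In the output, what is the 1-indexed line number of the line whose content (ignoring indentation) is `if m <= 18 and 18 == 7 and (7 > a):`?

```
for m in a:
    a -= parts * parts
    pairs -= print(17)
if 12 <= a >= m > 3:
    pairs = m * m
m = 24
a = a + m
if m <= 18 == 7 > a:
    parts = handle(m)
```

8

Transformed code:
for m in a:
    a = a - parts * parts
    pairs = pairs - print(17)
if 12 <= a and a >= m and (m > 3):
    pairs = m * m
m = 24
a = a + m
if m <= 18 and 18 == 7 and (7 > a):
    parts = handle(m)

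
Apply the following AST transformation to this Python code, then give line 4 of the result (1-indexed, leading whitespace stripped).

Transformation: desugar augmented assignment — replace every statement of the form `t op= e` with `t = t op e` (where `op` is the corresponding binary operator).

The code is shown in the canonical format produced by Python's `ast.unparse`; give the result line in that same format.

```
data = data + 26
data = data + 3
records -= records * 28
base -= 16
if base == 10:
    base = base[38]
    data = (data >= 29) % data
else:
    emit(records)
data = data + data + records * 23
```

base = base - 16

Transformed code:
data = data + 26
data = data + 3
records = records - records * 28
base = base - 16
if base == 10:
    base = base[38]
    data = (data >= 29) % data
else:
    emit(records)
data = data + data + records * 23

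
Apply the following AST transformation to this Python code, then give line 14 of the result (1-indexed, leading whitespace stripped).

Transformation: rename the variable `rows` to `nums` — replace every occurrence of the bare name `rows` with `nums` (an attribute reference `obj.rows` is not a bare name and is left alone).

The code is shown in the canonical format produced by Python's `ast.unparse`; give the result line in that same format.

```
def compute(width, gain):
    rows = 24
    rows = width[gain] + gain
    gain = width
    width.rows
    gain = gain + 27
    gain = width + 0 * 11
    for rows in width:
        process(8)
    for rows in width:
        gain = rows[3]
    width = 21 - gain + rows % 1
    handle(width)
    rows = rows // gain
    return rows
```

Transformed code:
def compute(width, gain):
    nums = 24
    nums = width[gain] + gain
    gain = width
    width.rows
    gain = gain + 27
    gain = width + 0 * 11
    for nums in width:
        process(8)
    for nums in width:
        gain = nums[3]
    width = 21 - gain + nums % 1
    handle(width)
    nums = nums // gain
    return nums

nums = nums // gain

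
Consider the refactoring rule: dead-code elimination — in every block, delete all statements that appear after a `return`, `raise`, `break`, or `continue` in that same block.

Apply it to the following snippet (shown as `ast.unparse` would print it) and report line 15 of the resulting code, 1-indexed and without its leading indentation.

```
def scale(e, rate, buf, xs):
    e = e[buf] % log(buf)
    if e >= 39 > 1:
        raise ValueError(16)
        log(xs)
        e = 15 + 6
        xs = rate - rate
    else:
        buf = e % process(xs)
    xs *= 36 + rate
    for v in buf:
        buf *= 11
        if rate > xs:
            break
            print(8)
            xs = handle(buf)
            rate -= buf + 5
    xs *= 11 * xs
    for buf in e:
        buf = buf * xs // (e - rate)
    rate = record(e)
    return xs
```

rate = record(e)

Transformed code:
def scale(e, rate, buf, xs):
    e = e[buf] % log(buf)
    if e >= 39 > 1:
        raise ValueError(16)
    else:
        buf = e % process(xs)
    xs *= 36 + rate
    for v in buf:
        buf *= 11
        if rate > xs:
            break
    xs *= 11 * xs
    for buf in e:
        buf = buf * xs // (e - rate)
    rate = record(e)
    return xs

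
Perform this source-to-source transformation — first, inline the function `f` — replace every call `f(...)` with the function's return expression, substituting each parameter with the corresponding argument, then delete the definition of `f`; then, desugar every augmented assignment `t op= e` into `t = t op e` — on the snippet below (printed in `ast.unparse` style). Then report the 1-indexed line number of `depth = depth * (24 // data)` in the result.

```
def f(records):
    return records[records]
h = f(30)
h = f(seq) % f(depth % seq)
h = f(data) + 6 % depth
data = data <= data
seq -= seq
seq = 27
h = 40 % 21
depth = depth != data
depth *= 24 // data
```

Transformed code:
h = 30[30]
h = seq[seq] % (depth % seq)[depth % seq]
h = data[data] + 6 % depth
data = data <= data
seq = seq - seq
seq = 27
h = 40 % 21
depth = depth != data
depth = depth * (24 // data)

9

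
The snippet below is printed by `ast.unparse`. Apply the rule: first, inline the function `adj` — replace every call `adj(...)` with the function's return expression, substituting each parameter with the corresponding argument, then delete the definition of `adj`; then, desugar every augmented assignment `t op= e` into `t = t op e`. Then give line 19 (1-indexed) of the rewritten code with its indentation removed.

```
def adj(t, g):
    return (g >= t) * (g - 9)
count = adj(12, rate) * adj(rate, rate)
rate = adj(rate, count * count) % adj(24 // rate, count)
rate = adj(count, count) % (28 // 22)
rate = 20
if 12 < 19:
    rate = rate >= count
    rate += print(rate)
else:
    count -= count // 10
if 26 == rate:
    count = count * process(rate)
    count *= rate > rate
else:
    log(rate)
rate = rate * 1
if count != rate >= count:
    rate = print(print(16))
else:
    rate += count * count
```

rate = rate + count * count

Transformed code:
count = (rate >= 12) * (rate - 9) * ((rate >= rate) * (rate - 9))
rate = (count * count >= rate) * (count * count - 9) % ((count >= 24 // rate) * (count - 9))
rate = (count >= count) * (count - 9) % (28 // 22)
rate = 20
if 12 < 19:
    rate = rate >= count
    rate = rate + print(rate)
else:
    count = count - count // 10
if 26 == rate:
    count = count * process(rate)
    count = count * (rate > rate)
else:
    log(rate)
rate = rate * 1
if count != rate >= count:
    rate = print(print(16))
else:
    rate = rate + count * count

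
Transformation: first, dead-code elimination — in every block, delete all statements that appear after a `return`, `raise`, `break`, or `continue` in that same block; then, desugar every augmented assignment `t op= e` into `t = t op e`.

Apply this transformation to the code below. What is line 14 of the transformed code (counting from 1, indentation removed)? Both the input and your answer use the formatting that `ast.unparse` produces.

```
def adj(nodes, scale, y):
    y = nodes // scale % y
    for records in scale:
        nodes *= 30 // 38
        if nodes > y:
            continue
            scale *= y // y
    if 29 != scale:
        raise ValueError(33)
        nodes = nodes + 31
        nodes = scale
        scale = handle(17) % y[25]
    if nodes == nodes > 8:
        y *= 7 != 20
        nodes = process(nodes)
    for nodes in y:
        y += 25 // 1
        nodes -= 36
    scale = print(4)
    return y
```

nodes = nodes - 36

Transformed code:
def adj(nodes, scale, y):
    y = nodes // scale % y
    for records in scale:
        nodes = nodes * (30 // 38)
        if nodes > y:
            continue
    if 29 != scale:
        raise ValueError(33)
    if nodes == nodes > 8:
        y = y * (7 != 20)
        nodes = process(nodes)
    for nodes in y:
        y = y + 25 // 1
        nodes = nodes - 36
    scale = print(4)
    return y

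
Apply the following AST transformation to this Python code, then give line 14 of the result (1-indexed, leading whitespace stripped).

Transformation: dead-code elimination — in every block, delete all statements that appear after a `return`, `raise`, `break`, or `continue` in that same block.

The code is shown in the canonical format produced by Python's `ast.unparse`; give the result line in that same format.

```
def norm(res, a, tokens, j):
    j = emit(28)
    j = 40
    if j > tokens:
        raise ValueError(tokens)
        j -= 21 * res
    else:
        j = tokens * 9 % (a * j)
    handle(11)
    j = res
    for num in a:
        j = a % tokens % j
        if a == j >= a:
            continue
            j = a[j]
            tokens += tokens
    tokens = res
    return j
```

tokens = res

Transformed code:
def norm(res, a, tokens, j):
    j = emit(28)
    j = 40
    if j > tokens:
        raise ValueError(tokens)
    else:
        j = tokens * 9 % (a * j)
    handle(11)
    j = res
    for num in a:
        j = a % tokens % j
        if a == j >= a:
            continue
    tokens = res
    return j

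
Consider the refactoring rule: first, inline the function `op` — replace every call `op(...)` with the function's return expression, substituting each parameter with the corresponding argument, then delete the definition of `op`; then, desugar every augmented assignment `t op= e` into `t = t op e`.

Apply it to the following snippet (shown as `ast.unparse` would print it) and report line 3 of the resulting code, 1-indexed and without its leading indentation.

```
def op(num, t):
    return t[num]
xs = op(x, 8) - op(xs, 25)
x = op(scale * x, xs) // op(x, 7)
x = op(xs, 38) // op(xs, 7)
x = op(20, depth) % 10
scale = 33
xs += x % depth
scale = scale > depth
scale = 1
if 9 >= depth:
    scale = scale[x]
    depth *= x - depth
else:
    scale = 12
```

Transformed code:
xs = 8[x] - 25[xs]
x = xs[scale * x] // 7[x]
x = 38[xs] // 7[xs]
x = depth[20] % 10
scale = 33
xs = xs + x % depth
scale = scale > depth
scale = 1
if 9 >= depth:
    scale = scale[x]
    depth = depth * (x - depth)
else:
    scale = 12

x = 38[xs] // 7[xs]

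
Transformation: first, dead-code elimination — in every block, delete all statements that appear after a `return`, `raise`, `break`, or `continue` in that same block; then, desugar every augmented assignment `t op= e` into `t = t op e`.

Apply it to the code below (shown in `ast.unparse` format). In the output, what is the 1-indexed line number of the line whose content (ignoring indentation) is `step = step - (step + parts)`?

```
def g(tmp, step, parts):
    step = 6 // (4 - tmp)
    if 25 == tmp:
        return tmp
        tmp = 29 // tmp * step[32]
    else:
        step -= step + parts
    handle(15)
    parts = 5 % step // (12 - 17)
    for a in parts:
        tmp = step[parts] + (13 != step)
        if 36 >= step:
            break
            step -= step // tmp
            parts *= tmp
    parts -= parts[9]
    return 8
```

6

Transformed code:
def g(tmp, step, parts):
    step = 6 // (4 - tmp)
    if 25 == tmp:
        return tmp
    else:
        step = step - (step + parts)
    handle(15)
    parts = 5 % step // (12 - 17)
    for a in parts:
        tmp = step[parts] + (13 != step)
        if 36 >= step:
            break
    parts = parts - parts[9]
    return 8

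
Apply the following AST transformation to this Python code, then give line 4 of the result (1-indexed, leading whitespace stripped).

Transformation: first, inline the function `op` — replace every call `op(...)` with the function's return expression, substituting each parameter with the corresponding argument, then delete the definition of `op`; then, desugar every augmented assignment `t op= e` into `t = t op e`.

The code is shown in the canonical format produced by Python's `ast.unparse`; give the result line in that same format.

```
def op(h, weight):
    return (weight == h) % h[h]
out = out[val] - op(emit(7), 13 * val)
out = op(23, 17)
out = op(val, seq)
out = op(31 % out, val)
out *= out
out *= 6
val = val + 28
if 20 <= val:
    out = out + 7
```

out = (val == 31 % out) % (31 % out)[31 % out]

Transformed code:
out = out[val] - (13 * val == emit(7)) % emit(7)[emit(7)]
out = (17 == 23) % 23[23]
out = (seq == val) % val[val]
out = (val == 31 % out) % (31 % out)[31 % out]
out = out * out
out = out * 6
val = val + 28
if 20 <= val:
    out = out + 7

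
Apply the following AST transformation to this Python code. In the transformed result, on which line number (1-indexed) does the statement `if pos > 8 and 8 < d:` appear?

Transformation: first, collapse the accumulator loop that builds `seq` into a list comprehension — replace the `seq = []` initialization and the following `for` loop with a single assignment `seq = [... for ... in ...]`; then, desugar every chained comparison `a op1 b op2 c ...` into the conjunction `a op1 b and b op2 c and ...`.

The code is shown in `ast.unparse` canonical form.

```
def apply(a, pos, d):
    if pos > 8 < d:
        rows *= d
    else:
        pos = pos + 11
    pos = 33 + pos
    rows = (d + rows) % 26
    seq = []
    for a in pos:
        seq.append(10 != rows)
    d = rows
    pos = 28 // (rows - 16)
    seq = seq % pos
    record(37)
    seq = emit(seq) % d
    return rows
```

Transformed code:
def apply(a, pos, d):
    if pos > 8 and 8 < d:
        rows *= d
    else:
        pos = pos + 11
    pos = 33 + pos
    rows = (d + rows) % 26
    seq = [10 != rows for a in pos]
    d = rows
    pos = 28 // (rows - 16)
    seq = seq % pos
    record(37)
    seq = emit(seq) % d
    return rows

2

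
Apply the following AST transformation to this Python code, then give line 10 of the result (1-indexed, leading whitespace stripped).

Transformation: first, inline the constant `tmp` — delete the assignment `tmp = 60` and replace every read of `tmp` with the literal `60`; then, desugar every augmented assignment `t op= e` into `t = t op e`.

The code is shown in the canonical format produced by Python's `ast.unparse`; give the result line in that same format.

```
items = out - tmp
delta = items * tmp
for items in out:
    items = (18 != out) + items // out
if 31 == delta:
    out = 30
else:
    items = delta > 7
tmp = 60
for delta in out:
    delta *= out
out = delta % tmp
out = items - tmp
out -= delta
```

delta = delta * out

Transformed code:
items = out - 60
delta = items * 60
for items in out:
    items = (18 != out) + items // out
if 31 == delta:
    out = 30
else:
    items = delta > 7
for delta in out:
    delta = delta * out
out = delta % 60
out = items - 60
out = out - delta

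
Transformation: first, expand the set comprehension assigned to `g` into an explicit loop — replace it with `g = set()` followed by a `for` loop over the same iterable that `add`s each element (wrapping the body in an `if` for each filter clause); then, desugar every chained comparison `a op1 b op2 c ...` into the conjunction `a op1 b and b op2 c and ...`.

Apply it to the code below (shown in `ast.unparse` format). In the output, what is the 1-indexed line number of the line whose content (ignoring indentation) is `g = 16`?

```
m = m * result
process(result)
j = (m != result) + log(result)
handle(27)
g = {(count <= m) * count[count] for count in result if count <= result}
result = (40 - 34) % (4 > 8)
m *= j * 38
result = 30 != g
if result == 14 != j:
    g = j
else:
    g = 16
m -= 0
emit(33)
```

15

Transformed code:
m = m * result
process(result)
j = (m != result) + log(result)
handle(27)
g = set()
for count in result:
    if count <= result:
        g.add((count <= m) * count[count])
result = (40 - 34) % (4 > 8)
m *= j * 38
result = 30 != g
if result == 14 and 14 != j:
    g = j
else:
    g = 16
m -= 0
emit(33)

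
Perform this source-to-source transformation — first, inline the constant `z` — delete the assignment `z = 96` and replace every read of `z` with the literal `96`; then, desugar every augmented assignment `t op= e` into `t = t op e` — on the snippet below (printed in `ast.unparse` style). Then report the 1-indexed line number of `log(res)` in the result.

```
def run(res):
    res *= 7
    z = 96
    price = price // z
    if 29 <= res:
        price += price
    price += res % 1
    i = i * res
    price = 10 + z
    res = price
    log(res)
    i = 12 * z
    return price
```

10

Transformed code:
def run(res):
    res = res * 7
    price = price // 96
    if 29 <= res:
        price = price + price
    price = price + res % 1
    i = i * res
    price = 10 + 96
    res = price
    log(res)
    i = 12 * 96
    return price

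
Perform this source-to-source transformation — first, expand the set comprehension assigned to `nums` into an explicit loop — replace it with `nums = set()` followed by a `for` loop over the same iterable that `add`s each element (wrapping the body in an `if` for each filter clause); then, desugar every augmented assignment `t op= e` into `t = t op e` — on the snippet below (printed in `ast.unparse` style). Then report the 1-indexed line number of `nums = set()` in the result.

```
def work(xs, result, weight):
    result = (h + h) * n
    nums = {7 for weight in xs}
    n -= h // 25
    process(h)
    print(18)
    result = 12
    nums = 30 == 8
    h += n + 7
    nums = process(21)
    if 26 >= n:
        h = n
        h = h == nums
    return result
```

Transformed code:
def work(xs, result, weight):
    result = (h + h) * n
    nums = set()
    for weight in xs:
        nums.add(7)
    n = n - h // 25
    process(h)
    print(18)
    result = 12
    nums = 30 == 8
    h = h + (n + 7)
    nums = process(21)
    if 26 >= n:
        h = n
        h = h == nums
    return result

3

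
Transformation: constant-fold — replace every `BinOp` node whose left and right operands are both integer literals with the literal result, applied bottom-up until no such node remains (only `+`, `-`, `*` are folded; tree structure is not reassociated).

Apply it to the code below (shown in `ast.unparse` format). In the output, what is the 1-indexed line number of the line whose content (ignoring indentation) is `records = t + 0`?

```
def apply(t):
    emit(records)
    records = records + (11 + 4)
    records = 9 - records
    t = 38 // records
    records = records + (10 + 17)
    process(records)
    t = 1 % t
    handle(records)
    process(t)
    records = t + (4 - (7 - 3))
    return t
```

11

Transformed code:
def apply(t):
    emit(records)
    records = records + 15
    records = 9 - records
    t = 38 // records
    records = records + 27
    process(records)
    t = 1 % t
    handle(records)
    process(t)
    records = t + 0
    return t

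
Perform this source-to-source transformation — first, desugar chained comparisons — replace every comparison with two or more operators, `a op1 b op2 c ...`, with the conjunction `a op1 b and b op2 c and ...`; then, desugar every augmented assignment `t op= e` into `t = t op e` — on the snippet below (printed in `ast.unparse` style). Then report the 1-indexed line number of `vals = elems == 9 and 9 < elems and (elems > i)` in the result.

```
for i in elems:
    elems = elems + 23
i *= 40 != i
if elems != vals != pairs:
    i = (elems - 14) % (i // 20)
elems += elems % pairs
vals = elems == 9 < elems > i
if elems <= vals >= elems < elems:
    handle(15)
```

7

Transformed code:
for i in elems:
    elems = elems + 23
i = i * (40 != i)
if elems != vals and vals != pairs:
    i = (elems - 14) % (i // 20)
elems = elems + elems % pairs
vals = elems == 9 and 9 < elems and (elems > i)
if elems <= vals and vals >= elems and (elems < elems):
    handle(15)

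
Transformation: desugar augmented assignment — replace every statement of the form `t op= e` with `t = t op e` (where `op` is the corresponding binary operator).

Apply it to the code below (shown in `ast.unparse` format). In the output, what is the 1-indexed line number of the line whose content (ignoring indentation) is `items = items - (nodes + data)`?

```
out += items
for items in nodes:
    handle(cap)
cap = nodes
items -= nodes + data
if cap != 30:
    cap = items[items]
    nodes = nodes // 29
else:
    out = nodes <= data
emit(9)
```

5

Transformed code:
out = out + items
for items in nodes:
    handle(cap)
cap = nodes
items = items - (nodes + data)
if cap != 30:
    cap = items[items]
    nodes = nodes // 29
else:
    out = nodes <= data
emit(9)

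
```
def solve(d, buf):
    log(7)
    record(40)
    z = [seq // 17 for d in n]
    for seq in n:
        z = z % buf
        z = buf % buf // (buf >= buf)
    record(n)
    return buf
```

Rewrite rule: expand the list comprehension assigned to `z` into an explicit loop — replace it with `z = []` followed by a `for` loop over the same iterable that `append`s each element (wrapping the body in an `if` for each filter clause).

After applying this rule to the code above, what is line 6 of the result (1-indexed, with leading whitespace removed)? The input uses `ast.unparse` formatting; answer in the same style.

Transformed code:
def solve(d, buf):
    log(7)
    record(40)
    z = []
    for d in n:
        z.append(seq // 17)
    for seq in n:
        z = z % buf
        z = buf % buf // (buf >= buf)
    record(n)
    return buf

z.append(seq // 17)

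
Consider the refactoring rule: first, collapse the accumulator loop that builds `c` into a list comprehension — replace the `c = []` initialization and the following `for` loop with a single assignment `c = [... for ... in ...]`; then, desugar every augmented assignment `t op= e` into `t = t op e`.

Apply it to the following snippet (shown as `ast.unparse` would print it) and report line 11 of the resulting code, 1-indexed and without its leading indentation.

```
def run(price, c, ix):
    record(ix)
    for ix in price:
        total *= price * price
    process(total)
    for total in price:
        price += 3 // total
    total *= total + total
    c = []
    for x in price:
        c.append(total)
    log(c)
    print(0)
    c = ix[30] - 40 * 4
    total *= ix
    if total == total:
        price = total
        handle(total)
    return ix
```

Transformed code:
def run(price, c, ix):
    record(ix)
    for ix in price:
        total = total * (price * price)
    process(total)
    for total in price:
        price = price + 3 // total
    total = total * (total + total)
    c = [total for x in price]
    log(c)
    print(0)
    c = ix[30] - 40 * 4
    total = total * ix
    if total == total:
        price = total
        handle(total)
    return ix

print(0)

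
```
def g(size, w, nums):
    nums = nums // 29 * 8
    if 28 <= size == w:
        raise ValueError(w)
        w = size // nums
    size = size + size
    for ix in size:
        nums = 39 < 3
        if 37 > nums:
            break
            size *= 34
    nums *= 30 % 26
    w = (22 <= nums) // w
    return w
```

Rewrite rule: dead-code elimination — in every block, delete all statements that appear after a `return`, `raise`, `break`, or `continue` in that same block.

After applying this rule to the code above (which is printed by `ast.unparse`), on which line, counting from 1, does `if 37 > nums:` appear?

Transformed code:
def g(size, w, nums):
    nums = nums // 29 * 8
    if 28 <= size == w:
        raise ValueError(w)
    size = size + size
    for ix in size:
        nums = 39 < 3
        if 37 > nums:
            break
    nums *= 30 % 26
    w = (22 <= nums) // w
    return w

8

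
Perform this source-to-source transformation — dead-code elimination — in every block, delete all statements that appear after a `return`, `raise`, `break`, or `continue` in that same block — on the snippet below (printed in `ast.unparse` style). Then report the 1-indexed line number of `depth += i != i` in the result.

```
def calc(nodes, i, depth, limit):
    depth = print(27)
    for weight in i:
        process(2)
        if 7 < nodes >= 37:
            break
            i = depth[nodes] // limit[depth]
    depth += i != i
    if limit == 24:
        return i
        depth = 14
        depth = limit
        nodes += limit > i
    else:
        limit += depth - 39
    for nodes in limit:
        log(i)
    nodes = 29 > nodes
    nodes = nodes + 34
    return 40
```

Transformed code:
def calc(nodes, i, depth, limit):
    depth = print(27)
    for weight in i:
        process(2)
        if 7 < nodes >= 37:
            break
    depth += i != i
    if limit == 24:
        return i
    else:
        limit += depth - 39
    for nodes in limit:
        log(i)
    nodes = 29 > nodes
    nodes = nodes + 34
    return 40

7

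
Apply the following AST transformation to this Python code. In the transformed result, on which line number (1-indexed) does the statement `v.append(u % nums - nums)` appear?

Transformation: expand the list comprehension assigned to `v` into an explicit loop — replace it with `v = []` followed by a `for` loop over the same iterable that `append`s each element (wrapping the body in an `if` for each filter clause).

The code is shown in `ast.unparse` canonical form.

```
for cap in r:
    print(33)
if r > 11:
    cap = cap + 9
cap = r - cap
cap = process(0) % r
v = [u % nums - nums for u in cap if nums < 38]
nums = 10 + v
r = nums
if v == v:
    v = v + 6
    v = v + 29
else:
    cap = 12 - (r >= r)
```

10

Transformed code:
for cap in r:
    print(33)
if r > 11:
    cap = cap + 9
cap = r - cap
cap = process(0) % r
v = []
for u in cap:
    if nums < 38:
        v.append(u % nums - nums)
nums = 10 + v
r = nums
if v == v:
    v = v + 6
    v = v + 29
else:
    cap = 12 - (r >= r)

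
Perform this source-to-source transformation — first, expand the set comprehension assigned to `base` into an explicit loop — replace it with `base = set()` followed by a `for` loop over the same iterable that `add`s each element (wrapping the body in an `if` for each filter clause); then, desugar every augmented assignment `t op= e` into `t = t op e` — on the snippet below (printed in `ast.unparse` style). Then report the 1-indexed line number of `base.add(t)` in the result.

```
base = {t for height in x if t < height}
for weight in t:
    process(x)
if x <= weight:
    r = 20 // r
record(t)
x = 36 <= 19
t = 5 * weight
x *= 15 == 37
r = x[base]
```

Transformed code:
base = set()
for height in x:
    if t < height:
        base.add(t)
for weight in t:
    process(x)
if x <= weight:
    r = 20 // r
record(t)
x = 36 <= 19
t = 5 * weight
x = x * (15 == 37)
r = x[base]

4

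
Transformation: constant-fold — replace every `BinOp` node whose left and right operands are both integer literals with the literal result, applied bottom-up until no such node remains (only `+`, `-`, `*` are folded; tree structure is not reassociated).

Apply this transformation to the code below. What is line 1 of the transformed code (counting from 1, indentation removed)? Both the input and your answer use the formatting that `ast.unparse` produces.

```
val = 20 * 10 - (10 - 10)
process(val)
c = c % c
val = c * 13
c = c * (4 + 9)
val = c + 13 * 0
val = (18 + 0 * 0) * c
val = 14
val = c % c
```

Transformed code:
val = 200
process(val)
c = c % c
val = c * 13
c = c * 13
val = c + 0
val = 18 * c
val = 14
val = c % c

val = 200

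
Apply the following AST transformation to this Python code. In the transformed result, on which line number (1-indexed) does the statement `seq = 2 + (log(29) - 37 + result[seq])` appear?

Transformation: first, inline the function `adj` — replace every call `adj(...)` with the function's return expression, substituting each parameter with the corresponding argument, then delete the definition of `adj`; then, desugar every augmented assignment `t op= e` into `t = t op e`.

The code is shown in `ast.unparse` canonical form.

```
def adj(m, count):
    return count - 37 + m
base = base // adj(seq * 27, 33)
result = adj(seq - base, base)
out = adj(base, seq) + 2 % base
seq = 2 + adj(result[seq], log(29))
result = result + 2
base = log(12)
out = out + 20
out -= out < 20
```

Transformed code:
base = base // (33 - 37 + seq * 27)
result = base - 37 + (seq - base)
out = seq - 37 + base + 2 % base
seq = 2 + (log(29) - 37 + result[seq])
result = result + 2
base = log(12)
out = out + 20
out = out - (out < 20)

4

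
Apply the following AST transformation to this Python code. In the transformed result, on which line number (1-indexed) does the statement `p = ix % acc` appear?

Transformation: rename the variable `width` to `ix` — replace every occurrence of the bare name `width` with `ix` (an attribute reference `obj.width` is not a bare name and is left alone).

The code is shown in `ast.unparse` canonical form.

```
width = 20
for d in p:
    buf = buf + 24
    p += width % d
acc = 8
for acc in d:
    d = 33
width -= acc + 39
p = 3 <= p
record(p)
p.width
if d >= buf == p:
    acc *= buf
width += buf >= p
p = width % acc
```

15

Transformed code:
ix = 20
for d in p:
    buf = buf + 24
    p += ix % d
acc = 8
for acc in d:
    d = 33
ix -= acc + 39
p = 3 <= p
record(p)
p.width
if d >= buf == p:
    acc *= buf
ix += buf >= p
p = ix % acc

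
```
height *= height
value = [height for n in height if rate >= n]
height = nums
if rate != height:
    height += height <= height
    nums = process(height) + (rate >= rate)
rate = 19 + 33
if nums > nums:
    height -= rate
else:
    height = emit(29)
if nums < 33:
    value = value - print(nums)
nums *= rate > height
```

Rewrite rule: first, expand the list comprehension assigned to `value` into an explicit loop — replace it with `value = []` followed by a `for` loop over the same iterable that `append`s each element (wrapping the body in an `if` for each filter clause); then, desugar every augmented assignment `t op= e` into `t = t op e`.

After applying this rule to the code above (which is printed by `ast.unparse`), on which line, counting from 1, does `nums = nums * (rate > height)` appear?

17

Transformed code:
height = height * height
value = []
for n in height:
    if rate >= n:
        value.append(height)
height = nums
if rate != height:
    height = height + (height <= height)
    nums = process(height) + (rate >= rate)
rate = 19 + 33
if nums > nums:
    height = height - rate
else:
    height = emit(29)
if nums < 33:
    value = value - print(nums)
nums = nums * (rate > height)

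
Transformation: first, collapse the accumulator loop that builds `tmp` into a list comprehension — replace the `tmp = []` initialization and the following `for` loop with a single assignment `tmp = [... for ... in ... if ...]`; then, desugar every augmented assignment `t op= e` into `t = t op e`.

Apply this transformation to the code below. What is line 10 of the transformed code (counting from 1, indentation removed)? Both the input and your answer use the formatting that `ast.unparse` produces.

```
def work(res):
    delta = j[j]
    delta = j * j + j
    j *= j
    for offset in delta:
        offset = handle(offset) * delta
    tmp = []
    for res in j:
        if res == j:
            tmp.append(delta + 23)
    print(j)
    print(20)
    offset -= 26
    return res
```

offset = offset - 26

Transformed code:
def work(res):
    delta = j[j]
    delta = j * j + j
    j = j * j
    for offset in delta:
        offset = handle(offset) * delta
    tmp = [delta + 23 for res in j if res == j]
    print(j)
    print(20)
    offset = offset - 26
    return res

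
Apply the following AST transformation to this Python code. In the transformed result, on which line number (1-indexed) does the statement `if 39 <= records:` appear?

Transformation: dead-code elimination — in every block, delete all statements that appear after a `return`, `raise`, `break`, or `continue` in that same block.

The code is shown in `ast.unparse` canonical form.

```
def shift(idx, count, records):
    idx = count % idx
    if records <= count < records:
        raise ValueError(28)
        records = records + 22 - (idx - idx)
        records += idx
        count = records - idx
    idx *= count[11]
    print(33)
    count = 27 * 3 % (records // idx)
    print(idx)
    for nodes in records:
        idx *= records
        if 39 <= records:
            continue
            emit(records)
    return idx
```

Transformed code:
def shift(idx, count, records):
    idx = count % idx
    if records <= count < records:
        raise ValueError(28)
    idx *= count[11]
    print(33)
    count = 27 * 3 % (records // idx)
    print(idx)
    for nodes in records:
        idx *= records
        if 39 <= records:
            continue
    return idx

11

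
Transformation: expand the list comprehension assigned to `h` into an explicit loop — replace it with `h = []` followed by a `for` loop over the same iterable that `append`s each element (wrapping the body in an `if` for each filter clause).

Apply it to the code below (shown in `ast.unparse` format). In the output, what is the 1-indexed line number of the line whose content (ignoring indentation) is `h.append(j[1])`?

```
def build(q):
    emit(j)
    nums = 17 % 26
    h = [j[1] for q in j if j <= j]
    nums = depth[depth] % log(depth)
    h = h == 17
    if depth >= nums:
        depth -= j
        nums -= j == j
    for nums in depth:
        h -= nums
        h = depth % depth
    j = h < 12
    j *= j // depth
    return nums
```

Transformed code:
def build(q):
    emit(j)
    nums = 17 % 26
    h = []
    for q in j:
        if j <= j:
            h.append(j[1])
    nums = depth[depth] % log(depth)
    h = h == 17
    if depth >= nums:
        depth -= j
        nums -= j == j
    for nums in depth:
        h -= nums
        h = depth % depth
    j = h < 12
    j *= j // depth
    return nums

7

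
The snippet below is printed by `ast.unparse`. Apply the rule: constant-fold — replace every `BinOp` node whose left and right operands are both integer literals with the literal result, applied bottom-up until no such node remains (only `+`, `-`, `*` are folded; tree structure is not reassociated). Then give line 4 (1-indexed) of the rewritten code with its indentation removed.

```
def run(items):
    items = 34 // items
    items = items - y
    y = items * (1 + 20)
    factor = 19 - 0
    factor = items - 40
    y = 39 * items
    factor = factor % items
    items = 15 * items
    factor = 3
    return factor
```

Transformed code:
def run(items):
    items = 34 // items
    items = items - y
    y = items * 21
    factor = 19
    factor = items - 40
    y = 39 * items
    factor = factor % items
    items = 15 * items
    factor = 3
    return factor

y = items * 21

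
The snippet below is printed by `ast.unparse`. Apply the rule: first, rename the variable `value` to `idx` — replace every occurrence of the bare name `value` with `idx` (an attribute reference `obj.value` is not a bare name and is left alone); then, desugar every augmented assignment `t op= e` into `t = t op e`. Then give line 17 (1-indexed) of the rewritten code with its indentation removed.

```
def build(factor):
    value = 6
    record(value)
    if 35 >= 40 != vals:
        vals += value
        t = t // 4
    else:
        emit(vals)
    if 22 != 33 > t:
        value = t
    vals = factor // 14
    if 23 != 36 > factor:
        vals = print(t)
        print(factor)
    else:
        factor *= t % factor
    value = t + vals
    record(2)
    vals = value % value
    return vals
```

Transformed code:
def build(factor):
    idx = 6
    record(idx)
    if 35 >= 40 != vals:
        vals = vals + idx
        t = t // 4
    else:
        emit(vals)
    if 22 != 33 > t:
        idx = t
    vals = factor // 14
    if 23 != 36 > factor:
        vals = print(t)
        print(factor)
    else:
        factor = factor * (t % factor)
    idx = t + vals
    record(2)
    vals = idx % idx
    return vals

idx = t + vals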